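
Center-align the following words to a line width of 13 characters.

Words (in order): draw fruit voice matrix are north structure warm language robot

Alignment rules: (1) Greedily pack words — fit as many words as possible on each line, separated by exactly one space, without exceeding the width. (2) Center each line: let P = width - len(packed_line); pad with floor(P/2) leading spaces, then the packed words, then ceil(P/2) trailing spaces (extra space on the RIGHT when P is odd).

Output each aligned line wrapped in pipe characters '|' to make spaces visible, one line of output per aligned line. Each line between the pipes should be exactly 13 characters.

Answer: | draw fruit  |
|voice matrix |
|  are north  |
|  structure  |
|warm language|
|    robot    |

Derivation:
Line 1: ['draw', 'fruit'] (min_width=10, slack=3)
Line 2: ['voice', 'matrix'] (min_width=12, slack=1)
Line 3: ['are', 'north'] (min_width=9, slack=4)
Line 4: ['structure'] (min_width=9, slack=4)
Line 5: ['warm', 'language'] (min_width=13, slack=0)
Line 6: ['robot'] (min_width=5, slack=8)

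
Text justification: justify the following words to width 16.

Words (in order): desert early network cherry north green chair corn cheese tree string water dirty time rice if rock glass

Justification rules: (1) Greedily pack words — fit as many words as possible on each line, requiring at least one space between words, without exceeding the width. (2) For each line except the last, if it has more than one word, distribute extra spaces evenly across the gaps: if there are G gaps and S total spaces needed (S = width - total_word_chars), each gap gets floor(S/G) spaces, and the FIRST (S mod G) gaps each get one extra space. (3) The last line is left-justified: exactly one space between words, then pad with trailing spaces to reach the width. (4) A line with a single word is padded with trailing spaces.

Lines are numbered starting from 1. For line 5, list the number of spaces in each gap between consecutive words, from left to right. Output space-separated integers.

Answer: 6

Derivation:
Line 1: ['desert', 'early'] (min_width=12, slack=4)
Line 2: ['network', 'cherry'] (min_width=14, slack=2)
Line 3: ['north', 'green'] (min_width=11, slack=5)
Line 4: ['chair', 'corn'] (min_width=10, slack=6)
Line 5: ['cheese', 'tree'] (min_width=11, slack=5)
Line 6: ['string', 'water'] (min_width=12, slack=4)
Line 7: ['dirty', 'time', 'rice'] (min_width=15, slack=1)
Line 8: ['if', 'rock', 'glass'] (min_width=13, slack=3)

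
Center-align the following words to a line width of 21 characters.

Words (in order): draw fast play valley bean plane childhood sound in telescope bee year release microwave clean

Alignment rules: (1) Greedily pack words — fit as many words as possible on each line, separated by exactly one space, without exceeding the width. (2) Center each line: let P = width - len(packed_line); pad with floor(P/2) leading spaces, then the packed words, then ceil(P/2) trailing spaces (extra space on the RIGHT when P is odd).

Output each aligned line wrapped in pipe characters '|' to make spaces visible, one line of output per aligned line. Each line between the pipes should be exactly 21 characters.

Answer: |draw fast play valley|
|bean plane childhood |
| sound in telescope  |
|  bee year release   |
|   microwave clean   |

Derivation:
Line 1: ['draw', 'fast', 'play', 'valley'] (min_width=21, slack=0)
Line 2: ['bean', 'plane', 'childhood'] (min_width=20, slack=1)
Line 3: ['sound', 'in', 'telescope'] (min_width=18, slack=3)
Line 4: ['bee', 'year', 'release'] (min_width=16, slack=5)
Line 5: ['microwave', 'clean'] (min_width=15, slack=6)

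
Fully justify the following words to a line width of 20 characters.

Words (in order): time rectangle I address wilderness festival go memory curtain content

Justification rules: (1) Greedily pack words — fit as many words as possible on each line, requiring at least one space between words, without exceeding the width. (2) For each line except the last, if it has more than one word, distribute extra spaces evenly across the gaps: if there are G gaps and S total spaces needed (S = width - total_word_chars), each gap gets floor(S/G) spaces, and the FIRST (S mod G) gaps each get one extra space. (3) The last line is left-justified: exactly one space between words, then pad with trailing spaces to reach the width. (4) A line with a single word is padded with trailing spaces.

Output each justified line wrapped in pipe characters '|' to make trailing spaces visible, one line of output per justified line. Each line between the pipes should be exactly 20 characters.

Answer: |time   rectangle   I|
|address   wilderness|
|festival  go  memory|
|curtain content     |

Derivation:
Line 1: ['time', 'rectangle', 'I'] (min_width=16, slack=4)
Line 2: ['address', 'wilderness'] (min_width=18, slack=2)
Line 3: ['festival', 'go', 'memory'] (min_width=18, slack=2)
Line 4: ['curtain', 'content'] (min_width=15, slack=5)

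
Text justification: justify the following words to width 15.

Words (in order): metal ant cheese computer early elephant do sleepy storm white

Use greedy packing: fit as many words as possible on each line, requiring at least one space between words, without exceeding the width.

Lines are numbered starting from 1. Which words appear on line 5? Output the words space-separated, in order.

Answer: white

Derivation:
Line 1: ['metal', 'ant'] (min_width=9, slack=6)
Line 2: ['cheese', 'computer'] (min_width=15, slack=0)
Line 3: ['early', 'elephant'] (min_width=14, slack=1)
Line 4: ['do', 'sleepy', 'storm'] (min_width=15, slack=0)
Line 5: ['white'] (min_width=5, slack=10)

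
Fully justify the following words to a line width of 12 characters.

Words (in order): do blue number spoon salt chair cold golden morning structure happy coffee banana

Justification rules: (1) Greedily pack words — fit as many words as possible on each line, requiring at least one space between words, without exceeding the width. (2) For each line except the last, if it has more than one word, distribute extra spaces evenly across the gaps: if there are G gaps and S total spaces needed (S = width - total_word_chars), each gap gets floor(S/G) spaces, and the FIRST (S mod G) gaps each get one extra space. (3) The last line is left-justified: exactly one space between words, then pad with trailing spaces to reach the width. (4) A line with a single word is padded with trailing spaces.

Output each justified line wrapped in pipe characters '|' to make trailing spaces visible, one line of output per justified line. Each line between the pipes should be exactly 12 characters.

Answer: |do      blue|
|number spoon|
|salt   chair|
|cold  golden|
|morning     |
|structure   |
|happy coffee|
|banana      |

Derivation:
Line 1: ['do', 'blue'] (min_width=7, slack=5)
Line 2: ['number', 'spoon'] (min_width=12, slack=0)
Line 3: ['salt', 'chair'] (min_width=10, slack=2)
Line 4: ['cold', 'golden'] (min_width=11, slack=1)
Line 5: ['morning'] (min_width=7, slack=5)
Line 6: ['structure'] (min_width=9, slack=3)
Line 7: ['happy', 'coffee'] (min_width=12, slack=0)
Line 8: ['banana'] (min_width=6, slack=6)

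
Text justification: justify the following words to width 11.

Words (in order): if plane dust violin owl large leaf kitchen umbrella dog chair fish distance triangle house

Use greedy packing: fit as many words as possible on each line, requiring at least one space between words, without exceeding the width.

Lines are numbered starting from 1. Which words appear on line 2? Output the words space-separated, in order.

Answer: dust violin

Derivation:
Line 1: ['if', 'plane'] (min_width=8, slack=3)
Line 2: ['dust', 'violin'] (min_width=11, slack=0)
Line 3: ['owl', 'large'] (min_width=9, slack=2)
Line 4: ['leaf'] (min_width=4, slack=7)
Line 5: ['kitchen'] (min_width=7, slack=4)
Line 6: ['umbrella'] (min_width=8, slack=3)
Line 7: ['dog', 'chair'] (min_width=9, slack=2)
Line 8: ['fish'] (min_width=4, slack=7)
Line 9: ['distance'] (min_width=8, slack=3)
Line 10: ['triangle'] (min_width=8, slack=3)
Line 11: ['house'] (min_width=5, slack=6)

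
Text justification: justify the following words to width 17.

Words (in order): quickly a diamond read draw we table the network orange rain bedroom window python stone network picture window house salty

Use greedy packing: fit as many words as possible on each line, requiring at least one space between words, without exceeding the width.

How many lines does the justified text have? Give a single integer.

Line 1: ['quickly', 'a', 'diamond'] (min_width=17, slack=0)
Line 2: ['read', 'draw', 'we'] (min_width=12, slack=5)
Line 3: ['table', 'the', 'network'] (min_width=17, slack=0)
Line 4: ['orange', 'rain'] (min_width=11, slack=6)
Line 5: ['bedroom', 'window'] (min_width=14, slack=3)
Line 6: ['python', 'stone'] (min_width=12, slack=5)
Line 7: ['network', 'picture'] (min_width=15, slack=2)
Line 8: ['window', 'house'] (min_width=12, slack=5)
Line 9: ['salty'] (min_width=5, slack=12)
Total lines: 9

Answer: 9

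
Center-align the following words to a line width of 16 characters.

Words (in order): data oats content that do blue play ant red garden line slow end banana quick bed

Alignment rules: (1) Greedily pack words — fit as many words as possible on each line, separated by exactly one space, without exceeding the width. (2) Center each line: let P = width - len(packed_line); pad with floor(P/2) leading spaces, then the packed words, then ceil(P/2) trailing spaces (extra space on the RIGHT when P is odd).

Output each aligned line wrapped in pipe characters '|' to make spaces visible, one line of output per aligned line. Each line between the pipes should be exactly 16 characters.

Answer: |   data oats    |
|content that do |
| blue play ant  |
|red garden line |
|slow end banana |
|   quick bed    |

Derivation:
Line 1: ['data', 'oats'] (min_width=9, slack=7)
Line 2: ['content', 'that', 'do'] (min_width=15, slack=1)
Line 3: ['blue', 'play', 'ant'] (min_width=13, slack=3)
Line 4: ['red', 'garden', 'line'] (min_width=15, slack=1)
Line 5: ['slow', 'end', 'banana'] (min_width=15, slack=1)
Line 6: ['quick', 'bed'] (min_width=9, slack=7)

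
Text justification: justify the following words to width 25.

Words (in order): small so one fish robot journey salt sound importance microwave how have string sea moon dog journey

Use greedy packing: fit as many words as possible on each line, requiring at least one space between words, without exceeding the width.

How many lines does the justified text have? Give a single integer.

Answer: 5

Derivation:
Line 1: ['small', 'so', 'one', 'fish', 'robot'] (min_width=23, slack=2)
Line 2: ['journey', 'salt', 'sound'] (min_width=18, slack=7)
Line 3: ['importance', 'microwave', 'how'] (min_width=24, slack=1)
Line 4: ['have', 'string', 'sea', 'moon', 'dog'] (min_width=24, slack=1)
Line 5: ['journey'] (min_width=7, slack=18)
Total lines: 5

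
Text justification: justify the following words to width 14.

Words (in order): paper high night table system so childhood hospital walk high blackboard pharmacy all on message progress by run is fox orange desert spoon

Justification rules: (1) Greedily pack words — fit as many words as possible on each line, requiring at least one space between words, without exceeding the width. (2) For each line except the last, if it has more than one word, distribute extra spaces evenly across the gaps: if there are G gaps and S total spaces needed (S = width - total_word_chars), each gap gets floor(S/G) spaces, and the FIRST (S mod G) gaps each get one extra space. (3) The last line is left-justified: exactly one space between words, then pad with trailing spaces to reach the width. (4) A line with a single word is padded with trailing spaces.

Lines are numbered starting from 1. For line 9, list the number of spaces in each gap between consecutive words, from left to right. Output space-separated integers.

Line 1: ['paper', 'high'] (min_width=10, slack=4)
Line 2: ['night', 'table'] (min_width=11, slack=3)
Line 3: ['system', 'so'] (min_width=9, slack=5)
Line 4: ['childhood'] (min_width=9, slack=5)
Line 5: ['hospital', 'walk'] (min_width=13, slack=1)
Line 6: ['high'] (min_width=4, slack=10)
Line 7: ['blackboard'] (min_width=10, slack=4)
Line 8: ['pharmacy', 'all'] (min_width=12, slack=2)
Line 9: ['on', 'message'] (min_width=10, slack=4)
Line 10: ['progress', 'by'] (min_width=11, slack=3)
Line 11: ['run', 'is', 'fox'] (min_width=10, slack=4)
Line 12: ['orange', 'desert'] (min_width=13, slack=1)
Line 13: ['spoon'] (min_width=5, slack=9)

Answer: 5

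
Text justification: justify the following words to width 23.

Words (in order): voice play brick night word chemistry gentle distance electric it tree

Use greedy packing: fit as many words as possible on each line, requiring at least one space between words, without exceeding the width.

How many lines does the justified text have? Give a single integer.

Line 1: ['voice', 'play', 'brick', 'night'] (min_width=22, slack=1)
Line 2: ['word', 'chemistry', 'gentle'] (min_width=21, slack=2)
Line 3: ['distance', 'electric', 'it'] (min_width=20, slack=3)
Line 4: ['tree'] (min_width=4, slack=19)
Total lines: 4

Answer: 4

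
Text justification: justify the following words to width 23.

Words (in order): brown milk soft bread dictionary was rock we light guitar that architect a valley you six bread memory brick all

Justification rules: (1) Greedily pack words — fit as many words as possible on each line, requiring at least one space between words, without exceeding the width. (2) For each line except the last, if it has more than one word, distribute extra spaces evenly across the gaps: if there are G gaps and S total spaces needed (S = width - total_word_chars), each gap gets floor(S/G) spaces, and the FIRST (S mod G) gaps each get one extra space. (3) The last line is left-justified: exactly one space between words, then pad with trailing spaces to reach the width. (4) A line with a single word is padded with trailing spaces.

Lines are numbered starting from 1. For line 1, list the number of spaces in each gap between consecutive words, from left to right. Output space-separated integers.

Answer: 2 2 1

Derivation:
Line 1: ['brown', 'milk', 'soft', 'bread'] (min_width=21, slack=2)
Line 2: ['dictionary', 'was', 'rock', 'we'] (min_width=22, slack=1)
Line 3: ['light', 'guitar', 'that'] (min_width=17, slack=6)
Line 4: ['architect', 'a', 'valley', 'you'] (min_width=22, slack=1)
Line 5: ['six', 'bread', 'memory', 'brick'] (min_width=22, slack=1)
Line 6: ['all'] (min_width=3, slack=20)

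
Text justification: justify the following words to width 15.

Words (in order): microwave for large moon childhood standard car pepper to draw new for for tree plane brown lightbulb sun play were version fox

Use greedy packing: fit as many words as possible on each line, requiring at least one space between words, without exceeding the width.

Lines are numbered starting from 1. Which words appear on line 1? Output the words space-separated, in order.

Answer: microwave for

Derivation:
Line 1: ['microwave', 'for'] (min_width=13, slack=2)
Line 2: ['large', 'moon'] (min_width=10, slack=5)
Line 3: ['childhood'] (min_width=9, slack=6)
Line 4: ['standard', 'car'] (min_width=12, slack=3)
Line 5: ['pepper', 'to', 'draw'] (min_width=14, slack=1)
Line 6: ['new', 'for', 'for'] (min_width=11, slack=4)
Line 7: ['tree', 'plane'] (min_width=10, slack=5)
Line 8: ['brown', 'lightbulb'] (min_width=15, slack=0)
Line 9: ['sun', 'play', 'were'] (min_width=13, slack=2)
Line 10: ['version', 'fox'] (min_width=11, slack=4)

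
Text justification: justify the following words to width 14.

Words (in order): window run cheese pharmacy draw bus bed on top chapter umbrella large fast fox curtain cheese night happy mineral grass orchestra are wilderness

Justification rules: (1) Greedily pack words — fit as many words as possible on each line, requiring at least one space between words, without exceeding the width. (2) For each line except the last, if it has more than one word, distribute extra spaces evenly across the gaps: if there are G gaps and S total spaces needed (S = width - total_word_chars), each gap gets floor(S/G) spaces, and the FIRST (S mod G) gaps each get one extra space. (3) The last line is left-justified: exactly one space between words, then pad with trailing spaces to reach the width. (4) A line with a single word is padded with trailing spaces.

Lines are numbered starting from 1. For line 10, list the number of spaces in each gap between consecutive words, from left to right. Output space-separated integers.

Line 1: ['window', 'run'] (min_width=10, slack=4)
Line 2: ['cheese'] (min_width=6, slack=8)
Line 3: ['pharmacy', 'draw'] (min_width=13, slack=1)
Line 4: ['bus', 'bed', 'on', 'top'] (min_width=14, slack=0)
Line 5: ['chapter'] (min_width=7, slack=7)
Line 6: ['umbrella', 'large'] (min_width=14, slack=0)
Line 7: ['fast', 'fox'] (min_width=8, slack=6)
Line 8: ['curtain', 'cheese'] (min_width=14, slack=0)
Line 9: ['night', 'happy'] (min_width=11, slack=3)
Line 10: ['mineral', 'grass'] (min_width=13, slack=1)
Line 11: ['orchestra', 'are'] (min_width=13, slack=1)
Line 12: ['wilderness'] (min_width=10, slack=4)

Answer: 2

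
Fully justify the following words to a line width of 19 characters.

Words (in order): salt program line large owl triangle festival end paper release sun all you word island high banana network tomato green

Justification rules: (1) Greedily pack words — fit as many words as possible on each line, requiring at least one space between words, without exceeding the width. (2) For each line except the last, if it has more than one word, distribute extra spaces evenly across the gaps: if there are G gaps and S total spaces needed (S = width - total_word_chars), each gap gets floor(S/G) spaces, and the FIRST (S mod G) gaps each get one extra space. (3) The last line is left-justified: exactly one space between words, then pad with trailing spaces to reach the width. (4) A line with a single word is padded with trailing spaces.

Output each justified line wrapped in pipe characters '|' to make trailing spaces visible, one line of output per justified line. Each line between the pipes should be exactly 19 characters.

Answer: |salt  program  line|
|large  owl triangle|
|festival  end paper|
|release sun all you|
|word   island  high|
|banana      network|
|tomato green       |

Derivation:
Line 1: ['salt', 'program', 'line'] (min_width=17, slack=2)
Line 2: ['large', 'owl', 'triangle'] (min_width=18, slack=1)
Line 3: ['festival', 'end', 'paper'] (min_width=18, slack=1)
Line 4: ['release', 'sun', 'all', 'you'] (min_width=19, slack=0)
Line 5: ['word', 'island', 'high'] (min_width=16, slack=3)
Line 6: ['banana', 'network'] (min_width=14, slack=5)
Line 7: ['tomato', 'green'] (min_width=12, slack=7)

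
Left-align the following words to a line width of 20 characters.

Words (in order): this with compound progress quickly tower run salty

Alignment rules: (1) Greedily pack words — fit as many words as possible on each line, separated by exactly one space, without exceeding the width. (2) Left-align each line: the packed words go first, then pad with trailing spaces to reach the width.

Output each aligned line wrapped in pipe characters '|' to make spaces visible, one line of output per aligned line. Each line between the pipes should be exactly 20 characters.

Answer: |this with compound  |
|progress quickly    |
|tower run salty     |

Derivation:
Line 1: ['this', 'with', 'compound'] (min_width=18, slack=2)
Line 2: ['progress', 'quickly'] (min_width=16, slack=4)
Line 3: ['tower', 'run', 'salty'] (min_width=15, slack=5)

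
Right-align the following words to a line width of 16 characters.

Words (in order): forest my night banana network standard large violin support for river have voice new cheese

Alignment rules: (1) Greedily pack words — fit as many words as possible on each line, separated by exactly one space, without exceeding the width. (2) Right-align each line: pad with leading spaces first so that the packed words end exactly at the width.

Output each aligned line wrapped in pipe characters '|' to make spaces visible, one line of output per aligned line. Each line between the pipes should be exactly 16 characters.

Line 1: ['forest', 'my', 'night'] (min_width=15, slack=1)
Line 2: ['banana', 'network'] (min_width=14, slack=2)
Line 3: ['standard', 'large'] (min_width=14, slack=2)
Line 4: ['violin', 'support'] (min_width=14, slack=2)
Line 5: ['for', 'river', 'have'] (min_width=14, slack=2)
Line 6: ['voice', 'new', 'cheese'] (min_width=16, slack=0)

Answer: | forest my night|
|  banana network|
|  standard large|
|  violin support|
|  for river have|
|voice new cheese|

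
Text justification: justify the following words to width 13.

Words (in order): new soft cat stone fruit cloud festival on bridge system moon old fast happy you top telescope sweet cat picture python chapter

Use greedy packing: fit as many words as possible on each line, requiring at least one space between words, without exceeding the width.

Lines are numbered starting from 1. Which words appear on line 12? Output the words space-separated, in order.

Answer: chapter

Derivation:
Line 1: ['new', 'soft', 'cat'] (min_width=12, slack=1)
Line 2: ['stone', 'fruit'] (min_width=11, slack=2)
Line 3: ['cloud'] (min_width=5, slack=8)
Line 4: ['festival', 'on'] (min_width=11, slack=2)
Line 5: ['bridge', 'system'] (min_width=13, slack=0)
Line 6: ['moon', 'old', 'fast'] (min_width=13, slack=0)
Line 7: ['happy', 'you', 'top'] (min_width=13, slack=0)
Line 8: ['telescope'] (min_width=9, slack=4)
Line 9: ['sweet', 'cat'] (min_width=9, slack=4)
Line 10: ['picture'] (min_width=7, slack=6)
Line 11: ['python'] (min_width=6, slack=7)
Line 12: ['chapter'] (min_width=7, slack=6)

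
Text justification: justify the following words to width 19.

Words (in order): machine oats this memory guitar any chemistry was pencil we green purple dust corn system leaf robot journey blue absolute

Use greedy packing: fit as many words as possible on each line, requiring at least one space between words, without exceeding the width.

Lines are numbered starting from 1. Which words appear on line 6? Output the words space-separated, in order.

Line 1: ['machine', 'oats', 'this'] (min_width=17, slack=2)
Line 2: ['memory', 'guitar', 'any'] (min_width=17, slack=2)
Line 3: ['chemistry', 'was'] (min_width=13, slack=6)
Line 4: ['pencil', 'we', 'green'] (min_width=15, slack=4)
Line 5: ['purple', 'dust', 'corn'] (min_width=16, slack=3)
Line 6: ['system', 'leaf', 'robot'] (min_width=17, slack=2)
Line 7: ['journey', 'blue'] (min_width=12, slack=7)
Line 8: ['absolute'] (min_width=8, slack=11)

Answer: system leaf robot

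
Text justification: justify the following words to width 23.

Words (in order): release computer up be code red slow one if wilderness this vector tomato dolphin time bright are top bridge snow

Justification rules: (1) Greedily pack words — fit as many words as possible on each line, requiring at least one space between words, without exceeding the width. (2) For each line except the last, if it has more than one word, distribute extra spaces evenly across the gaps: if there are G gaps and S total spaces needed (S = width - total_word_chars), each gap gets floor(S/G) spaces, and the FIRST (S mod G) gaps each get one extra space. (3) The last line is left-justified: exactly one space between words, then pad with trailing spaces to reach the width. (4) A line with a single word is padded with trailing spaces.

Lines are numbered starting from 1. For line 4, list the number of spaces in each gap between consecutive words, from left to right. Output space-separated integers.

Line 1: ['release', 'computer', 'up', 'be'] (min_width=22, slack=1)
Line 2: ['code', 'red', 'slow', 'one', 'if'] (min_width=20, slack=3)
Line 3: ['wilderness', 'this', 'vector'] (min_width=22, slack=1)
Line 4: ['tomato', 'dolphin', 'time'] (min_width=19, slack=4)
Line 5: ['bright', 'are', 'top', 'bridge'] (min_width=21, slack=2)
Line 6: ['snow'] (min_width=4, slack=19)

Answer: 3 3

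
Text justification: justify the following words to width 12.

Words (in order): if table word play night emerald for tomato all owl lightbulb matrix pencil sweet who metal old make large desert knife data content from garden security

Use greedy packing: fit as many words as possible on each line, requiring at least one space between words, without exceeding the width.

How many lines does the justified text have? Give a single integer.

Answer: 16

Derivation:
Line 1: ['if', 'table'] (min_width=8, slack=4)
Line 2: ['word', 'play'] (min_width=9, slack=3)
Line 3: ['night'] (min_width=5, slack=7)
Line 4: ['emerald', 'for'] (min_width=11, slack=1)
Line 5: ['tomato', 'all'] (min_width=10, slack=2)
Line 6: ['owl'] (min_width=3, slack=9)
Line 7: ['lightbulb'] (min_width=9, slack=3)
Line 8: ['matrix'] (min_width=6, slack=6)
Line 9: ['pencil', 'sweet'] (min_width=12, slack=0)
Line 10: ['who', 'metal'] (min_width=9, slack=3)
Line 11: ['old', 'make'] (min_width=8, slack=4)
Line 12: ['large', 'desert'] (min_width=12, slack=0)
Line 13: ['knife', 'data'] (min_width=10, slack=2)
Line 14: ['content', 'from'] (min_width=12, slack=0)
Line 15: ['garden'] (min_width=6, slack=6)
Line 16: ['security'] (min_width=8, slack=4)
Total lines: 16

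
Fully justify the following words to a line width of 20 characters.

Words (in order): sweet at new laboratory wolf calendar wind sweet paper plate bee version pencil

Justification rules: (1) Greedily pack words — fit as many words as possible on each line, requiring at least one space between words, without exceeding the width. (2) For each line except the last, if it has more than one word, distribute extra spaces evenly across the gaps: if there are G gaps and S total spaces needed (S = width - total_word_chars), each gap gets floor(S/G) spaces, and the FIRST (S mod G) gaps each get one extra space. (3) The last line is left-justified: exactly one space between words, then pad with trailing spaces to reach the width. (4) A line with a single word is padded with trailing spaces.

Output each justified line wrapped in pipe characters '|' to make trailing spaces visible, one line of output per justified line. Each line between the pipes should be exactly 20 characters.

Line 1: ['sweet', 'at', 'new'] (min_width=12, slack=8)
Line 2: ['laboratory', 'wolf'] (min_width=15, slack=5)
Line 3: ['calendar', 'wind', 'sweet'] (min_width=19, slack=1)
Line 4: ['paper', 'plate', 'bee'] (min_width=15, slack=5)
Line 5: ['version', 'pencil'] (min_width=14, slack=6)

Answer: |sweet     at     new|
|laboratory      wolf|
|calendar  wind sweet|
|paper    plate   bee|
|version pencil      |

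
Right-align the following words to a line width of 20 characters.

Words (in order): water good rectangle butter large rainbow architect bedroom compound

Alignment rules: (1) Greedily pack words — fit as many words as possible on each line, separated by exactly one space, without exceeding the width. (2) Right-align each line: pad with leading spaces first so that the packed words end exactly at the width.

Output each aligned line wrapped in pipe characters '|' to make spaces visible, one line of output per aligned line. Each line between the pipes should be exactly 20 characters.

Answer: |water good rectangle|
|butter large rainbow|
|   architect bedroom|
|            compound|

Derivation:
Line 1: ['water', 'good', 'rectangle'] (min_width=20, slack=0)
Line 2: ['butter', 'large', 'rainbow'] (min_width=20, slack=0)
Line 3: ['architect', 'bedroom'] (min_width=17, slack=3)
Line 4: ['compound'] (min_width=8, slack=12)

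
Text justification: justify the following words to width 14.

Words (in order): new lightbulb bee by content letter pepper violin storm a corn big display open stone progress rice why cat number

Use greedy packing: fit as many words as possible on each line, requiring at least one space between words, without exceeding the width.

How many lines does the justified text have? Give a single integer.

Line 1: ['new', 'lightbulb'] (min_width=13, slack=1)
Line 2: ['bee', 'by', 'content'] (min_width=14, slack=0)
Line 3: ['letter', 'pepper'] (min_width=13, slack=1)
Line 4: ['violin', 'storm', 'a'] (min_width=14, slack=0)
Line 5: ['corn', 'big'] (min_width=8, slack=6)
Line 6: ['display', 'open'] (min_width=12, slack=2)
Line 7: ['stone', 'progress'] (min_width=14, slack=0)
Line 8: ['rice', 'why', 'cat'] (min_width=12, slack=2)
Line 9: ['number'] (min_width=6, slack=8)
Total lines: 9

Answer: 9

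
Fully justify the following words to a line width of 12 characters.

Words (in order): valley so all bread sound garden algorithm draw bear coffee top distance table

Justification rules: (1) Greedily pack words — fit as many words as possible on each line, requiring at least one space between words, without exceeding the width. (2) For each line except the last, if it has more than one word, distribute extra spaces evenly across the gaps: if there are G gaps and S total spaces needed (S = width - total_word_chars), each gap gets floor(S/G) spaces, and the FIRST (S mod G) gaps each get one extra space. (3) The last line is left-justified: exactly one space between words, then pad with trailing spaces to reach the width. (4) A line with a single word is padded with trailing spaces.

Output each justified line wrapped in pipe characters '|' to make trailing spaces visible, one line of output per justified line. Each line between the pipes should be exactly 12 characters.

Answer: |valley    so|
|all    bread|
|sound garden|
|algorithm   |
|draw    bear|
|coffee   top|
|distance    |
|table       |

Derivation:
Line 1: ['valley', 'so'] (min_width=9, slack=3)
Line 2: ['all', 'bread'] (min_width=9, slack=3)
Line 3: ['sound', 'garden'] (min_width=12, slack=0)
Line 4: ['algorithm'] (min_width=9, slack=3)
Line 5: ['draw', 'bear'] (min_width=9, slack=3)
Line 6: ['coffee', 'top'] (min_width=10, slack=2)
Line 7: ['distance'] (min_width=8, slack=4)
Line 8: ['table'] (min_width=5, slack=7)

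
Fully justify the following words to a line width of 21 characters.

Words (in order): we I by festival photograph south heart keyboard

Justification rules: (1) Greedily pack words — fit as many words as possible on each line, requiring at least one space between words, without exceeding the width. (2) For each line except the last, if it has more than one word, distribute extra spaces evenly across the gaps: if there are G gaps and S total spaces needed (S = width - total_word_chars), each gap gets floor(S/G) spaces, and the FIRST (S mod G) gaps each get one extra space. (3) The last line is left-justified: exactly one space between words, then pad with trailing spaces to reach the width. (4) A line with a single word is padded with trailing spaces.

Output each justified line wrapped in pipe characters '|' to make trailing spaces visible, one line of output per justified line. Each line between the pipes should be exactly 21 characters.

Line 1: ['we', 'I', 'by', 'festival'] (min_width=16, slack=5)
Line 2: ['photograph', 'south'] (min_width=16, slack=5)
Line 3: ['heart', 'keyboard'] (min_width=14, slack=7)

Answer: |we   I   by  festival|
|photograph      south|
|heart keyboard       |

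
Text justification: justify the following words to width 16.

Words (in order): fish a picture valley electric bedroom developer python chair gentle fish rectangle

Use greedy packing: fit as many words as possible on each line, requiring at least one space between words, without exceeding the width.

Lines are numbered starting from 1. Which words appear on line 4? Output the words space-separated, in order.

Answer: developer python

Derivation:
Line 1: ['fish', 'a', 'picture'] (min_width=14, slack=2)
Line 2: ['valley', 'electric'] (min_width=15, slack=1)
Line 3: ['bedroom'] (min_width=7, slack=9)
Line 4: ['developer', 'python'] (min_width=16, slack=0)
Line 5: ['chair', 'gentle'] (min_width=12, slack=4)
Line 6: ['fish', 'rectangle'] (min_width=14, slack=2)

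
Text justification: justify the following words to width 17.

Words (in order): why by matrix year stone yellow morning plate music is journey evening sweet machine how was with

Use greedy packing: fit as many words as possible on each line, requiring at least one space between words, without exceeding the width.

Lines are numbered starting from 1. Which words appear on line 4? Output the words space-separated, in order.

Line 1: ['why', 'by', 'matrix'] (min_width=13, slack=4)
Line 2: ['year', 'stone', 'yellow'] (min_width=17, slack=0)
Line 3: ['morning', 'plate'] (min_width=13, slack=4)
Line 4: ['music', 'is', 'journey'] (min_width=16, slack=1)
Line 5: ['evening', 'sweet'] (min_width=13, slack=4)
Line 6: ['machine', 'how', 'was'] (min_width=15, slack=2)
Line 7: ['with'] (min_width=4, slack=13)

Answer: music is journey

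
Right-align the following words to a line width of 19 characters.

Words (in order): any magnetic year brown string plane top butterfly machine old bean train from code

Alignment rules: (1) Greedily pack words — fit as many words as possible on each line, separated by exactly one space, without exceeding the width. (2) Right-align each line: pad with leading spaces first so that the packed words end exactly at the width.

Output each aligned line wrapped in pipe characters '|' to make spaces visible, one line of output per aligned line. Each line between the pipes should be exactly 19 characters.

Answer: |  any magnetic year|
| brown string plane|
|      top butterfly|
|   machine old bean|
|    train from code|

Derivation:
Line 1: ['any', 'magnetic', 'year'] (min_width=17, slack=2)
Line 2: ['brown', 'string', 'plane'] (min_width=18, slack=1)
Line 3: ['top', 'butterfly'] (min_width=13, slack=6)
Line 4: ['machine', 'old', 'bean'] (min_width=16, slack=3)
Line 5: ['train', 'from', 'code'] (min_width=15, slack=4)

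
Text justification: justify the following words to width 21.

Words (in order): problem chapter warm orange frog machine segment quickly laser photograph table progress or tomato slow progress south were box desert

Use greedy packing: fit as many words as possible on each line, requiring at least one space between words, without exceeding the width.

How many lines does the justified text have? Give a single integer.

Answer: 7

Derivation:
Line 1: ['problem', 'chapter', 'warm'] (min_width=20, slack=1)
Line 2: ['orange', 'frog', 'machine'] (min_width=19, slack=2)
Line 3: ['segment', 'quickly', 'laser'] (min_width=21, slack=0)
Line 4: ['photograph', 'table'] (min_width=16, slack=5)
Line 5: ['progress', 'or', 'tomato'] (min_width=18, slack=3)
Line 6: ['slow', 'progress', 'south'] (min_width=19, slack=2)
Line 7: ['were', 'box', 'desert'] (min_width=15, slack=6)
Total lines: 7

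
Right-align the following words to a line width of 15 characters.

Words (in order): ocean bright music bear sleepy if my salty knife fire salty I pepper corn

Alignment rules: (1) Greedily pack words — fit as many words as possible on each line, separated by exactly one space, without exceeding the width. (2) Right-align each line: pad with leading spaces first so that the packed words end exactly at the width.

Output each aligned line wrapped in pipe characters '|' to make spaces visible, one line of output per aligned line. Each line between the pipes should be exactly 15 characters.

Line 1: ['ocean', 'bright'] (min_width=12, slack=3)
Line 2: ['music', 'bear'] (min_width=10, slack=5)
Line 3: ['sleepy', 'if', 'my'] (min_width=12, slack=3)
Line 4: ['salty', 'knife'] (min_width=11, slack=4)
Line 5: ['fire', 'salty', 'I'] (min_width=12, slack=3)
Line 6: ['pepper', 'corn'] (min_width=11, slack=4)

Answer: |   ocean bright|
|     music bear|
|   sleepy if my|
|    salty knife|
|   fire salty I|
|    pepper corn|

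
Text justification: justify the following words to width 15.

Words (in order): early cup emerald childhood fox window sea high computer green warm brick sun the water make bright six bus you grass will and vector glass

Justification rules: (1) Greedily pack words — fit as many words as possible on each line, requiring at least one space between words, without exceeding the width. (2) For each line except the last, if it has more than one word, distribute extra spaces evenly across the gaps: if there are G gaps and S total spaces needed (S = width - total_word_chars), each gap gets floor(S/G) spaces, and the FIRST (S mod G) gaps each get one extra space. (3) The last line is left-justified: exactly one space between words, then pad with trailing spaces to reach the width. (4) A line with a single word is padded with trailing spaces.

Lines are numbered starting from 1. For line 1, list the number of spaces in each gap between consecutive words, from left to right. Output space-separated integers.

Answer: 7

Derivation:
Line 1: ['early', 'cup'] (min_width=9, slack=6)
Line 2: ['emerald'] (min_width=7, slack=8)
Line 3: ['childhood', 'fox'] (min_width=13, slack=2)
Line 4: ['window', 'sea', 'high'] (min_width=15, slack=0)
Line 5: ['computer', 'green'] (min_width=14, slack=1)
Line 6: ['warm', 'brick', 'sun'] (min_width=14, slack=1)
Line 7: ['the', 'water', 'make'] (min_width=14, slack=1)
Line 8: ['bright', 'six', 'bus'] (min_width=14, slack=1)
Line 9: ['you', 'grass', 'will'] (min_width=14, slack=1)
Line 10: ['and', 'vector'] (min_width=10, slack=5)
Line 11: ['glass'] (min_width=5, slack=10)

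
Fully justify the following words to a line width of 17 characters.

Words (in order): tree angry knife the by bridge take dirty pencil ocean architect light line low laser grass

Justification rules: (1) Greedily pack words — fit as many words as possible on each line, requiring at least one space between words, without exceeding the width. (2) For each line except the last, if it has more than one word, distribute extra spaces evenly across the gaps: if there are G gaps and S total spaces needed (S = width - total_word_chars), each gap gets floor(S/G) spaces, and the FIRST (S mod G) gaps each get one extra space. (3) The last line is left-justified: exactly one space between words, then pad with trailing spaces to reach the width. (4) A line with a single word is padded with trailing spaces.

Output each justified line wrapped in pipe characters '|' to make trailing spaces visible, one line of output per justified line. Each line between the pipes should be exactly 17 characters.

Answer: |tree  angry knife|
|the   by   bridge|
|take dirty pencil|
|ocean   architect|
|light   line  low|
|laser grass      |

Derivation:
Line 1: ['tree', 'angry', 'knife'] (min_width=16, slack=1)
Line 2: ['the', 'by', 'bridge'] (min_width=13, slack=4)
Line 3: ['take', 'dirty', 'pencil'] (min_width=17, slack=0)
Line 4: ['ocean', 'architect'] (min_width=15, slack=2)
Line 5: ['light', 'line', 'low'] (min_width=14, slack=3)
Line 6: ['laser', 'grass'] (min_width=11, slack=6)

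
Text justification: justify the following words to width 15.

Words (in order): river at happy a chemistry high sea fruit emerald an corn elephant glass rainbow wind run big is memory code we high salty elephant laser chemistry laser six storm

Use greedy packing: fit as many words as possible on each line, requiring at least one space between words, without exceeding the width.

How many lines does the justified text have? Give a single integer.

Answer: 12

Derivation:
Line 1: ['river', 'at', 'happy'] (min_width=14, slack=1)
Line 2: ['a', 'chemistry'] (min_width=11, slack=4)
Line 3: ['high', 'sea', 'fruit'] (min_width=14, slack=1)
Line 4: ['emerald', 'an', 'corn'] (min_width=15, slack=0)
Line 5: ['elephant', 'glass'] (min_width=14, slack=1)
Line 6: ['rainbow', 'wind'] (min_width=12, slack=3)
Line 7: ['run', 'big', 'is'] (min_width=10, slack=5)
Line 8: ['memory', 'code', 'we'] (min_width=14, slack=1)
Line 9: ['high', 'salty'] (min_width=10, slack=5)
Line 10: ['elephant', 'laser'] (min_width=14, slack=1)
Line 11: ['chemistry', 'laser'] (min_width=15, slack=0)
Line 12: ['six', 'storm'] (min_width=9, slack=6)
Total lines: 12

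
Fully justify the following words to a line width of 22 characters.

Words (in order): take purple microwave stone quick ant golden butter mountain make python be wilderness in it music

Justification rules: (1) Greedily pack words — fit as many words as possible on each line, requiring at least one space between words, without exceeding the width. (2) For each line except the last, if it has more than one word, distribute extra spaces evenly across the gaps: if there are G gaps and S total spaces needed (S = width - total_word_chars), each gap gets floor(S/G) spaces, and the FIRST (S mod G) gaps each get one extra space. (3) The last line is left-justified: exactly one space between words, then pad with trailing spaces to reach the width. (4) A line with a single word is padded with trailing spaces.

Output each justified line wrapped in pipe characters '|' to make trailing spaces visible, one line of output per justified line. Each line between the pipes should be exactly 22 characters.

Answer: |take  purple microwave|
|stone quick ant golden|
|butter  mountain  make|
|python  be  wilderness|
|in it music           |

Derivation:
Line 1: ['take', 'purple', 'microwave'] (min_width=21, slack=1)
Line 2: ['stone', 'quick', 'ant', 'golden'] (min_width=22, slack=0)
Line 3: ['butter', 'mountain', 'make'] (min_width=20, slack=2)
Line 4: ['python', 'be', 'wilderness'] (min_width=20, slack=2)
Line 5: ['in', 'it', 'music'] (min_width=11, slack=11)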